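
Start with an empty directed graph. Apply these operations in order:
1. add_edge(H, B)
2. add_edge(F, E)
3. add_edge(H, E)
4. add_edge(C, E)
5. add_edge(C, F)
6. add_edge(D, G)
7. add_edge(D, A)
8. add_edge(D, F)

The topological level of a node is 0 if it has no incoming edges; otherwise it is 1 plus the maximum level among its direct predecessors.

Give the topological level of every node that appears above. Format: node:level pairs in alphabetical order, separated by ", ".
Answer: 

Answer: A:1, B:1, C:0, D:0, E:2, F:1, G:1, H:0

Derivation:
Op 1: add_edge(H, B). Edges now: 1
Op 2: add_edge(F, E). Edges now: 2
Op 3: add_edge(H, E). Edges now: 3
Op 4: add_edge(C, E). Edges now: 4
Op 5: add_edge(C, F). Edges now: 5
Op 6: add_edge(D, G). Edges now: 6
Op 7: add_edge(D, A). Edges now: 7
Op 8: add_edge(D, F). Edges now: 8
Compute levels (Kahn BFS):
  sources (in-degree 0): C, D, H
  process C: level=0
    C->E: in-degree(E)=2, level(E)>=1
    C->F: in-degree(F)=1, level(F)>=1
  process D: level=0
    D->A: in-degree(A)=0, level(A)=1, enqueue
    D->F: in-degree(F)=0, level(F)=1, enqueue
    D->G: in-degree(G)=0, level(G)=1, enqueue
  process H: level=0
    H->B: in-degree(B)=0, level(B)=1, enqueue
    H->E: in-degree(E)=1, level(E)>=1
  process A: level=1
  process F: level=1
    F->E: in-degree(E)=0, level(E)=2, enqueue
  process G: level=1
  process B: level=1
  process E: level=2
All levels: A:1, B:1, C:0, D:0, E:2, F:1, G:1, H:0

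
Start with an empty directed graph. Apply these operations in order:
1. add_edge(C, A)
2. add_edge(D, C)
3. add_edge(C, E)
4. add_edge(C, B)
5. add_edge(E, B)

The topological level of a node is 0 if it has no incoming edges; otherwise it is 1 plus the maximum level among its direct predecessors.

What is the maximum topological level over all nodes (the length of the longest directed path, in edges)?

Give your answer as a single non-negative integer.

Answer: 3

Derivation:
Op 1: add_edge(C, A). Edges now: 1
Op 2: add_edge(D, C). Edges now: 2
Op 3: add_edge(C, E). Edges now: 3
Op 4: add_edge(C, B). Edges now: 4
Op 5: add_edge(E, B). Edges now: 5
Compute levels (Kahn BFS):
  sources (in-degree 0): D
  process D: level=0
    D->C: in-degree(C)=0, level(C)=1, enqueue
  process C: level=1
    C->A: in-degree(A)=0, level(A)=2, enqueue
    C->B: in-degree(B)=1, level(B)>=2
    C->E: in-degree(E)=0, level(E)=2, enqueue
  process A: level=2
  process E: level=2
    E->B: in-degree(B)=0, level(B)=3, enqueue
  process B: level=3
All levels: A:2, B:3, C:1, D:0, E:2
max level = 3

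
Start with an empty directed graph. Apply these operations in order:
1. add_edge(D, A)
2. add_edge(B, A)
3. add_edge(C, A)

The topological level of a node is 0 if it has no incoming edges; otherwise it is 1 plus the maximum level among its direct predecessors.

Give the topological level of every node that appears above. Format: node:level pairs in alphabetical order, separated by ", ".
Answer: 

Op 1: add_edge(D, A). Edges now: 1
Op 2: add_edge(B, A). Edges now: 2
Op 3: add_edge(C, A). Edges now: 3
Compute levels (Kahn BFS):
  sources (in-degree 0): B, C, D
  process B: level=0
    B->A: in-degree(A)=2, level(A)>=1
  process C: level=0
    C->A: in-degree(A)=1, level(A)>=1
  process D: level=0
    D->A: in-degree(A)=0, level(A)=1, enqueue
  process A: level=1
All levels: A:1, B:0, C:0, D:0

Answer: A:1, B:0, C:0, D:0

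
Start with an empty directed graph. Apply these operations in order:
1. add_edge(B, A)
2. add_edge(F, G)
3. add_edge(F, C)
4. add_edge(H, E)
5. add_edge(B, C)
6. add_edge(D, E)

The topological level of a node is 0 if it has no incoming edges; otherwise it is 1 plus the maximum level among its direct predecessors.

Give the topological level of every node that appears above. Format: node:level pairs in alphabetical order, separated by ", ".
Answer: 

Answer: A:1, B:0, C:1, D:0, E:1, F:0, G:1, H:0

Derivation:
Op 1: add_edge(B, A). Edges now: 1
Op 2: add_edge(F, G). Edges now: 2
Op 3: add_edge(F, C). Edges now: 3
Op 4: add_edge(H, E). Edges now: 4
Op 5: add_edge(B, C). Edges now: 5
Op 6: add_edge(D, E). Edges now: 6
Compute levels (Kahn BFS):
  sources (in-degree 0): B, D, F, H
  process B: level=0
    B->A: in-degree(A)=0, level(A)=1, enqueue
    B->C: in-degree(C)=1, level(C)>=1
  process D: level=0
    D->E: in-degree(E)=1, level(E)>=1
  process F: level=0
    F->C: in-degree(C)=0, level(C)=1, enqueue
    F->G: in-degree(G)=0, level(G)=1, enqueue
  process H: level=0
    H->E: in-degree(E)=0, level(E)=1, enqueue
  process A: level=1
  process C: level=1
  process G: level=1
  process E: level=1
All levels: A:1, B:0, C:1, D:0, E:1, F:0, G:1, H:0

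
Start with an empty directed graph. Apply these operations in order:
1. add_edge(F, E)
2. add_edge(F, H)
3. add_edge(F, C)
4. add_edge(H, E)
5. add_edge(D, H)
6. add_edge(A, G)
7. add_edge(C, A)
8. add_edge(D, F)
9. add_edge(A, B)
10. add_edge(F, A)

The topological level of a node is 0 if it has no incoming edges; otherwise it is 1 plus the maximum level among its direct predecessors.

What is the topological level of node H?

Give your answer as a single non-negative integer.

Op 1: add_edge(F, E). Edges now: 1
Op 2: add_edge(F, H). Edges now: 2
Op 3: add_edge(F, C). Edges now: 3
Op 4: add_edge(H, E). Edges now: 4
Op 5: add_edge(D, H). Edges now: 5
Op 6: add_edge(A, G). Edges now: 6
Op 7: add_edge(C, A). Edges now: 7
Op 8: add_edge(D, F). Edges now: 8
Op 9: add_edge(A, B). Edges now: 9
Op 10: add_edge(F, A). Edges now: 10
Compute levels (Kahn BFS):
  sources (in-degree 0): D
  process D: level=0
    D->F: in-degree(F)=0, level(F)=1, enqueue
    D->H: in-degree(H)=1, level(H)>=1
  process F: level=1
    F->A: in-degree(A)=1, level(A)>=2
    F->C: in-degree(C)=0, level(C)=2, enqueue
    F->E: in-degree(E)=1, level(E)>=2
    F->H: in-degree(H)=0, level(H)=2, enqueue
  process C: level=2
    C->A: in-degree(A)=0, level(A)=3, enqueue
  process H: level=2
    H->E: in-degree(E)=0, level(E)=3, enqueue
  process A: level=3
    A->B: in-degree(B)=0, level(B)=4, enqueue
    A->G: in-degree(G)=0, level(G)=4, enqueue
  process E: level=3
  process B: level=4
  process G: level=4
All levels: A:3, B:4, C:2, D:0, E:3, F:1, G:4, H:2
level(H) = 2

Answer: 2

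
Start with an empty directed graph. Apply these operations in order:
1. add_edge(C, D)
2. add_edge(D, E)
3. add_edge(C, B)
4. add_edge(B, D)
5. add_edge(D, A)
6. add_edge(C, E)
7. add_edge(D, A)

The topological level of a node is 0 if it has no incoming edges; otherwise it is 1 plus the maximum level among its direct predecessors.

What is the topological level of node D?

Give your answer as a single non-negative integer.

Op 1: add_edge(C, D). Edges now: 1
Op 2: add_edge(D, E). Edges now: 2
Op 3: add_edge(C, B). Edges now: 3
Op 4: add_edge(B, D). Edges now: 4
Op 5: add_edge(D, A). Edges now: 5
Op 6: add_edge(C, E). Edges now: 6
Op 7: add_edge(D, A) (duplicate, no change). Edges now: 6
Compute levels (Kahn BFS):
  sources (in-degree 0): C
  process C: level=0
    C->B: in-degree(B)=0, level(B)=1, enqueue
    C->D: in-degree(D)=1, level(D)>=1
    C->E: in-degree(E)=1, level(E)>=1
  process B: level=1
    B->D: in-degree(D)=0, level(D)=2, enqueue
  process D: level=2
    D->A: in-degree(A)=0, level(A)=3, enqueue
    D->E: in-degree(E)=0, level(E)=3, enqueue
  process A: level=3
  process E: level=3
All levels: A:3, B:1, C:0, D:2, E:3
level(D) = 2

Answer: 2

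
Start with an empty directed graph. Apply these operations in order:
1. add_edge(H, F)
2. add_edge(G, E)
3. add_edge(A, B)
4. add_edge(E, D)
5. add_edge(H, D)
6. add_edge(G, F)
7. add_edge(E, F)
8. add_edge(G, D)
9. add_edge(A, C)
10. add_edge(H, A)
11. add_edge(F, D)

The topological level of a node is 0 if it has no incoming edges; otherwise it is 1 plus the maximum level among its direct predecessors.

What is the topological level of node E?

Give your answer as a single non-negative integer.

Op 1: add_edge(H, F). Edges now: 1
Op 2: add_edge(G, E). Edges now: 2
Op 3: add_edge(A, B). Edges now: 3
Op 4: add_edge(E, D). Edges now: 4
Op 5: add_edge(H, D). Edges now: 5
Op 6: add_edge(G, F). Edges now: 6
Op 7: add_edge(E, F). Edges now: 7
Op 8: add_edge(G, D). Edges now: 8
Op 9: add_edge(A, C). Edges now: 9
Op 10: add_edge(H, A). Edges now: 10
Op 11: add_edge(F, D). Edges now: 11
Compute levels (Kahn BFS):
  sources (in-degree 0): G, H
  process G: level=0
    G->D: in-degree(D)=3, level(D)>=1
    G->E: in-degree(E)=0, level(E)=1, enqueue
    G->F: in-degree(F)=2, level(F)>=1
  process H: level=0
    H->A: in-degree(A)=0, level(A)=1, enqueue
    H->D: in-degree(D)=2, level(D)>=1
    H->F: in-degree(F)=1, level(F)>=1
  process E: level=1
    E->D: in-degree(D)=1, level(D)>=2
    E->F: in-degree(F)=0, level(F)=2, enqueue
  process A: level=1
    A->B: in-degree(B)=0, level(B)=2, enqueue
    A->C: in-degree(C)=0, level(C)=2, enqueue
  process F: level=2
    F->D: in-degree(D)=0, level(D)=3, enqueue
  process B: level=2
  process C: level=2
  process D: level=3
All levels: A:1, B:2, C:2, D:3, E:1, F:2, G:0, H:0
level(E) = 1

Answer: 1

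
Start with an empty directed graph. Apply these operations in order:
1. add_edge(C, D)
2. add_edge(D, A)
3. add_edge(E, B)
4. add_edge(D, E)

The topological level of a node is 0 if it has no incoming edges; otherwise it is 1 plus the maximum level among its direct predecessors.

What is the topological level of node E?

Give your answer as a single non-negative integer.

Op 1: add_edge(C, D). Edges now: 1
Op 2: add_edge(D, A). Edges now: 2
Op 3: add_edge(E, B). Edges now: 3
Op 4: add_edge(D, E). Edges now: 4
Compute levels (Kahn BFS):
  sources (in-degree 0): C
  process C: level=0
    C->D: in-degree(D)=0, level(D)=1, enqueue
  process D: level=1
    D->A: in-degree(A)=0, level(A)=2, enqueue
    D->E: in-degree(E)=0, level(E)=2, enqueue
  process A: level=2
  process E: level=2
    E->B: in-degree(B)=0, level(B)=3, enqueue
  process B: level=3
All levels: A:2, B:3, C:0, D:1, E:2
level(E) = 2

Answer: 2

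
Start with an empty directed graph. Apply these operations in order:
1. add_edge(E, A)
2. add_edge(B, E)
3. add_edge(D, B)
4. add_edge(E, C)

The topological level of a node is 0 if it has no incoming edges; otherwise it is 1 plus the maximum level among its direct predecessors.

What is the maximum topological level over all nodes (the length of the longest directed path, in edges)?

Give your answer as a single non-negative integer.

Answer: 3

Derivation:
Op 1: add_edge(E, A). Edges now: 1
Op 2: add_edge(B, E). Edges now: 2
Op 3: add_edge(D, B). Edges now: 3
Op 4: add_edge(E, C). Edges now: 4
Compute levels (Kahn BFS):
  sources (in-degree 0): D
  process D: level=0
    D->B: in-degree(B)=0, level(B)=1, enqueue
  process B: level=1
    B->E: in-degree(E)=0, level(E)=2, enqueue
  process E: level=2
    E->A: in-degree(A)=0, level(A)=3, enqueue
    E->C: in-degree(C)=0, level(C)=3, enqueue
  process A: level=3
  process C: level=3
All levels: A:3, B:1, C:3, D:0, E:2
max level = 3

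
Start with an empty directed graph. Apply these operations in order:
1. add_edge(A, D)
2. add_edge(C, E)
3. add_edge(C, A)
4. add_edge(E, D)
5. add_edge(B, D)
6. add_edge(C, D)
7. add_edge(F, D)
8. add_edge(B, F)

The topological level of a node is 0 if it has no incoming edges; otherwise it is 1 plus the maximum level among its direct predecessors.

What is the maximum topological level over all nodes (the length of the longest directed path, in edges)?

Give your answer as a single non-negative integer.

Op 1: add_edge(A, D). Edges now: 1
Op 2: add_edge(C, E). Edges now: 2
Op 3: add_edge(C, A). Edges now: 3
Op 4: add_edge(E, D). Edges now: 4
Op 5: add_edge(B, D). Edges now: 5
Op 6: add_edge(C, D). Edges now: 6
Op 7: add_edge(F, D). Edges now: 7
Op 8: add_edge(B, F). Edges now: 8
Compute levels (Kahn BFS):
  sources (in-degree 0): B, C
  process B: level=0
    B->D: in-degree(D)=4, level(D)>=1
    B->F: in-degree(F)=0, level(F)=1, enqueue
  process C: level=0
    C->A: in-degree(A)=0, level(A)=1, enqueue
    C->D: in-degree(D)=3, level(D)>=1
    C->E: in-degree(E)=0, level(E)=1, enqueue
  process F: level=1
    F->D: in-degree(D)=2, level(D)>=2
  process A: level=1
    A->D: in-degree(D)=1, level(D)>=2
  process E: level=1
    E->D: in-degree(D)=0, level(D)=2, enqueue
  process D: level=2
All levels: A:1, B:0, C:0, D:2, E:1, F:1
max level = 2

Answer: 2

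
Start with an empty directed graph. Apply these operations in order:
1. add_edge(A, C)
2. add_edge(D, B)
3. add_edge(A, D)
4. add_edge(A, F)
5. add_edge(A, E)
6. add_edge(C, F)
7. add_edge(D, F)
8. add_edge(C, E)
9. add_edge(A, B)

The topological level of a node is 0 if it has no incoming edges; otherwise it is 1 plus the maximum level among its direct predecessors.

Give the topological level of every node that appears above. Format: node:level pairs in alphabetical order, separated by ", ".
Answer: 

Op 1: add_edge(A, C). Edges now: 1
Op 2: add_edge(D, B). Edges now: 2
Op 3: add_edge(A, D). Edges now: 3
Op 4: add_edge(A, F). Edges now: 4
Op 5: add_edge(A, E). Edges now: 5
Op 6: add_edge(C, F). Edges now: 6
Op 7: add_edge(D, F). Edges now: 7
Op 8: add_edge(C, E). Edges now: 8
Op 9: add_edge(A, B). Edges now: 9
Compute levels (Kahn BFS):
  sources (in-degree 0): A
  process A: level=0
    A->B: in-degree(B)=1, level(B)>=1
    A->C: in-degree(C)=0, level(C)=1, enqueue
    A->D: in-degree(D)=0, level(D)=1, enqueue
    A->E: in-degree(E)=1, level(E)>=1
    A->F: in-degree(F)=2, level(F)>=1
  process C: level=1
    C->E: in-degree(E)=0, level(E)=2, enqueue
    C->F: in-degree(F)=1, level(F)>=2
  process D: level=1
    D->B: in-degree(B)=0, level(B)=2, enqueue
    D->F: in-degree(F)=0, level(F)=2, enqueue
  process E: level=2
  process B: level=2
  process F: level=2
All levels: A:0, B:2, C:1, D:1, E:2, F:2

Answer: A:0, B:2, C:1, D:1, E:2, F:2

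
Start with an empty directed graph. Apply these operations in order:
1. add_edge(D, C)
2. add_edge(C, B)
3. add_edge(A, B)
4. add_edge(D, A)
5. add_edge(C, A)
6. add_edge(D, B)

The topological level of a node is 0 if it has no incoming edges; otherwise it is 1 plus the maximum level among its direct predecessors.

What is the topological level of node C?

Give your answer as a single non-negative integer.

Answer: 1

Derivation:
Op 1: add_edge(D, C). Edges now: 1
Op 2: add_edge(C, B). Edges now: 2
Op 3: add_edge(A, B). Edges now: 3
Op 4: add_edge(D, A). Edges now: 4
Op 5: add_edge(C, A). Edges now: 5
Op 6: add_edge(D, B). Edges now: 6
Compute levels (Kahn BFS):
  sources (in-degree 0): D
  process D: level=0
    D->A: in-degree(A)=1, level(A)>=1
    D->B: in-degree(B)=2, level(B)>=1
    D->C: in-degree(C)=0, level(C)=1, enqueue
  process C: level=1
    C->A: in-degree(A)=0, level(A)=2, enqueue
    C->B: in-degree(B)=1, level(B)>=2
  process A: level=2
    A->B: in-degree(B)=0, level(B)=3, enqueue
  process B: level=3
All levels: A:2, B:3, C:1, D:0
level(C) = 1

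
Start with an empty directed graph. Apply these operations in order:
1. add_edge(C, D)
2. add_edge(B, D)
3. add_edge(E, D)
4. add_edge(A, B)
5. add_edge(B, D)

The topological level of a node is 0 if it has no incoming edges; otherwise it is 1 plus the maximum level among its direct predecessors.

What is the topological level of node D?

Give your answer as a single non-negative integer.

Op 1: add_edge(C, D). Edges now: 1
Op 2: add_edge(B, D). Edges now: 2
Op 3: add_edge(E, D). Edges now: 3
Op 4: add_edge(A, B). Edges now: 4
Op 5: add_edge(B, D) (duplicate, no change). Edges now: 4
Compute levels (Kahn BFS):
  sources (in-degree 0): A, C, E
  process A: level=0
    A->B: in-degree(B)=0, level(B)=1, enqueue
  process C: level=0
    C->D: in-degree(D)=2, level(D)>=1
  process E: level=0
    E->D: in-degree(D)=1, level(D)>=1
  process B: level=1
    B->D: in-degree(D)=0, level(D)=2, enqueue
  process D: level=2
All levels: A:0, B:1, C:0, D:2, E:0
level(D) = 2

Answer: 2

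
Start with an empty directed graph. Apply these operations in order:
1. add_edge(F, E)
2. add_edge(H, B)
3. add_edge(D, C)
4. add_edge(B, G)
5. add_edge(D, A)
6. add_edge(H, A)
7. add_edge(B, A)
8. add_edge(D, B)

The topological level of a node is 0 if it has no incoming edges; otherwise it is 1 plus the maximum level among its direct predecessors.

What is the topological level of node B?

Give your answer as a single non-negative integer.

Answer: 1

Derivation:
Op 1: add_edge(F, E). Edges now: 1
Op 2: add_edge(H, B). Edges now: 2
Op 3: add_edge(D, C). Edges now: 3
Op 4: add_edge(B, G). Edges now: 4
Op 5: add_edge(D, A). Edges now: 5
Op 6: add_edge(H, A). Edges now: 6
Op 7: add_edge(B, A). Edges now: 7
Op 8: add_edge(D, B). Edges now: 8
Compute levels (Kahn BFS):
  sources (in-degree 0): D, F, H
  process D: level=0
    D->A: in-degree(A)=2, level(A)>=1
    D->B: in-degree(B)=1, level(B)>=1
    D->C: in-degree(C)=0, level(C)=1, enqueue
  process F: level=0
    F->E: in-degree(E)=0, level(E)=1, enqueue
  process H: level=0
    H->A: in-degree(A)=1, level(A)>=1
    H->B: in-degree(B)=0, level(B)=1, enqueue
  process C: level=1
  process E: level=1
  process B: level=1
    B->A: in-degree(A)=0, level(A)=2, enqueue
    B->G: in-degree(G)=0, level(G)=2, enqueue
  process A: level=2
  process G: level=2
All levels: A:2, B:1, C:1, D:0, E:1, F:0, G:2, H:0
level(B) = 1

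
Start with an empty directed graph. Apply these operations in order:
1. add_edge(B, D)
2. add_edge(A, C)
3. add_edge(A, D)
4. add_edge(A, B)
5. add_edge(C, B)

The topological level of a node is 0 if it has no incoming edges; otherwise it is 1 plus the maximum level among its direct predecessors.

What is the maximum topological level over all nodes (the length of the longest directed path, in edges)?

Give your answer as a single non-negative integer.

Op 1: add_edge(B, D). Edges now: 1
Op 2: add_edge(A, C). Edges now: 2
Op 3: add_edge(A, D). Edges now: 3
Op 4: add_edge(A, B). Edges now: 4
Op 5: add_edge(C, B). Edges now: 5
Compute levels (Kahn BFS):
  sources (in-degree 0): A
  process A: level=0
    A->B: in-degree(B)=1, level(B)>=1
    A->C: in-degree(C)=0, level(C)=1, enqueue
    A->D: in-degree(D)=1, level(D)>=1
  process C: level=1
    C->B: in-degree(B)=0, level(B)=2, enqueue
  process B: level=2
    B->D: in-degree(D)=0, level(D)=3, enqueue
  process D: level=3
All levels: A:0, B:2, C:1, D:3
max level = 3

Answer: 3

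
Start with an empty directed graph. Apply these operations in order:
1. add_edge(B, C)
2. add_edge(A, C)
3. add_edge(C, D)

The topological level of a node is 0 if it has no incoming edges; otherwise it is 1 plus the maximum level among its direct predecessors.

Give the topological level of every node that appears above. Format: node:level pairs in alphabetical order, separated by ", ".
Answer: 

Answer: A:0, B:0, C:1, D:2

Derivation:
Op 1: add_edge(B, C). Edges now: 1
Op 2: add_edge(A, C). Edges now: 2
Op 3: add_edge(C, D). Edges now: 3
Compute levels (Kahn BFS):
  sources (in-degree 0): A, B
  process A: level=0
    A->C: in-degree(C)=1, level(C)>=1
  process B: level=0
    B->C: in-degree(C)=0, level(C)=1, enqueue
  process C: level=1
    C->D: in-degree(D)=0, level(D)=2, enqueue
  process D: level=2
All levels: A:0, B:0, C:1, D:2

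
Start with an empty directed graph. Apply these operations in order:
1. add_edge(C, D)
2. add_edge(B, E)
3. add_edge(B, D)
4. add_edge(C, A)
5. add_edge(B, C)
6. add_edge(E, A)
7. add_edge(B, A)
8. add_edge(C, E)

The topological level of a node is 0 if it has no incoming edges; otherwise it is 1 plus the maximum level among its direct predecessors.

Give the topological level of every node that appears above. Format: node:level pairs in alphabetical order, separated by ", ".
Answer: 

Answer: A:3, B:0, C:1, D:2, E:2

Derivation:
Op 1: add_edge(C, D). Edges now: 1
Op 2: add_edge(B, E). Edges now: 2
Op 3: add_edge(B, D). Edges now: 3
Op 4: add_edge(C, A). Edges now: 4
Op 5: add_edge(B, C). Edges now: 5
Op 6: add_edge(E, A). Edges now: 6
Op 7: add_edge(B, A). Edges now: 7
Op 8: add_edge(C, E). Edges now: 8
Compute levels (Kahn BFS):
  sources (in-degree 0): B
  process B: level=0
    B->A: in-degree(A)=2, level(A)>=1
    B->C: in-degree(C)=0, level(C)=1, enqueue
    B->D: in-degree(D)=1, level(D)>=1
    B->E: in-degree(E)=1, level(E)>=1
  process C: level=1
    C->A: in-degree(A)=1, level(A)>=2
    C->D: in-degree(D)=0, level(D)=2, enqueue
    C->E: in-degree(E)=0, level(E)=2, enqueue
  process D: level=2
  process E: level=2
    E->A: in-degree(A)=0, level(A)=3, enqueue
  process A: level=3
All levels: A:3, B:0, C:1, D:2, E:2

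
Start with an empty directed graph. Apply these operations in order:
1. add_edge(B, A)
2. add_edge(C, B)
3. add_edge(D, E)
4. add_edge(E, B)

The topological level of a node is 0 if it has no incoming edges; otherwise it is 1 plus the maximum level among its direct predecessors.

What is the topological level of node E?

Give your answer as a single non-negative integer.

Op 1: add_edge(B, A). Edges now: 1
Op 2: add_edge(C, B). Edges now: 2
Op 3: add_edge(D, E). Edges now: 3
Op 4: add_edge(E, B). Edges now: 4
Compute levels (Kahn BFS):
  sources (in-degree 0): C, D
  process C: level=0
    C->B: in-degree(B)=1, level(B)>=1
  process D: level=0
    D->E: in-degree(E)=0, level(E)=1, enqueue
  process E: level=1
    E->B: in-degree(B)=0, level(B)=2, enqueue
  process B: level=2
    B->A: in-degree(A)=0, level(A)=3, enqueue
  process A: level=3
All levels: A:3, B:2, C:0, D:0, E:1
level(E) = 1

Answer: 1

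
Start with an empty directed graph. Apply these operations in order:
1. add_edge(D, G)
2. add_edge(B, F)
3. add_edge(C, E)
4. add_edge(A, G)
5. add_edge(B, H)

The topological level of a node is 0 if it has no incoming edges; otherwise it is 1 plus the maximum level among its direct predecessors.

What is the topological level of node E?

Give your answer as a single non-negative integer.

Op 1: add_edge(D, G). Edges now: 1
Op 2: add_edge(B, F). Edges now: 2
Op 3: add_edge(C, E). Edges now: 3
Op 4: add_edge(A, G). Edges now: 4
Op 5: add_edge(B, H). Edges now: 5
Compute levels (Kahn BFS):
  sources (in-degree 0): A, B, C, D
  process A: level=0
    A->G: in-degree(G)=1, level(G)>=1
  process B: level=0
    B->F: in-degree(F)=0, level(F)=1, enqueue
    B->H: in-degree(H)=0, level(H)=1, enqueue
  process C: level=0
    C->E: in-degree(E)=0, level(E)=1, enqueue
  process D: level=0
    D->G: in-degree(G)=0, level(G)=1, enqueue
  process F: level=1
  process H: level=1
  process E: level=1
  process G: level=1
All levels: A:0, B:0, C:0, D:0, E:1, F:1, G:1, H:1
level(E) = 1

Answer: 1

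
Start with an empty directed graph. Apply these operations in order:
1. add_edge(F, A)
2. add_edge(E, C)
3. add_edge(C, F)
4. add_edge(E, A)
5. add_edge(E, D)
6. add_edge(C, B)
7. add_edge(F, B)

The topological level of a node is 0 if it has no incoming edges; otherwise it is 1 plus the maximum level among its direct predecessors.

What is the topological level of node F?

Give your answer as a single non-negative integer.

Op 1: add_edge(F, A). Edges now: 1
Op 2: add_edge(E, C). Edges now: 2
Op 3: add_edge(C, F). Edges now: 3
Op 4: add_edge(E, A). Edges now: 4
Op 5: add_edge(E, D). Edges now: 5
Op 6: add_edge(C, B). Edges now: 6
Op 7: add_edge(F, B). Edges now: 7
Compute levels (Kahn BFS):
  sources (in-degree 0): E
  process E: level=0
    E->A: in-degree(A)=1, level(A)>=1
    E->C: in-degree(C)=0, level(C)=1, enqueue
    E->D: in-degree(D)=0, level(D)=1, enqueue
  process C: level=1
    C->B: in-degree(B)=1, level(B)>=2
    C->F: in-degree(F)=0, level(F)=2, enqueue
  process D: level=1
  process F: level=2
    F->A: in-degree(A)=0, level(A)=3, enqueue
    F->B: in-degree(B)=0, level(B)=3, enqueue
  process A: level=3
  process B: level=3
All levels: A:3, B:3, C:1, D:1, E:0, F:2
level(F) = 2

Answer: 2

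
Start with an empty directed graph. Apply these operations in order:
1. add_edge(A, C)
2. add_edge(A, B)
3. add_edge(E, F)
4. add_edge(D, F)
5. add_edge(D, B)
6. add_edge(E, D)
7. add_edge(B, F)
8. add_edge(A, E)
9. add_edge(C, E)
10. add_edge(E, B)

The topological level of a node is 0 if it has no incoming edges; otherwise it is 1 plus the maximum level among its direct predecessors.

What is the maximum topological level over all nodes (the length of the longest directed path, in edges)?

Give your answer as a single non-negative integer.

Answer: 5

Derivation:
Op 1: add_edge(A, C). Edges now: 1
Op 2: add_edge(A, B). Edges now: 2
Op 3: add_edge(E, F). Edges now: 3
Op 4: add_edge(D, F). Edges now: 4
Op 5: add_edge(D, B). Edges now: 5
Op 6: add_edge(E, D). Edges now: 6
Op 7: add_edge(B, F). Edges now: 7
Op 8: add_edge(A, E). Edges now: 8
Op 9: add_edge(C, E). Edges now: 9
Op 10: add_edge(E, B). Edges now: 10
Compute levels (Kahn BFS):
  sources (in-degree 0): A
  process A: level=0
    A->B: in-degree(B)=2, level(B)>=1
    A->C: in-degree(C)=0, level(C)=1, enqueue
    A->E: in-degree(E)=1, level(E)>=1
  process C: level=1
    C->E: in-degree(E)=0, level(E)=2, enqueue
  process E: level=2
    E->B: in-degree(B)=1, level(B)>=3
    E->D: in-degree(D)=0, level(D)=3, enqueue
    E->F: in-degree(F)=2, level(F)>=3
  process D: level=3
    D->B: in-degree(B)=0, level(B)=4, enqueue
    D->F: in-degree(F)=1, level(F)>=4
  process B: level=4
    B->F: in-degree(F)=0, level(F)=5, enqueue
  process F: level=5
All levels: A:0, B:4, C:1, D:3, E:2, F:5
max level = 5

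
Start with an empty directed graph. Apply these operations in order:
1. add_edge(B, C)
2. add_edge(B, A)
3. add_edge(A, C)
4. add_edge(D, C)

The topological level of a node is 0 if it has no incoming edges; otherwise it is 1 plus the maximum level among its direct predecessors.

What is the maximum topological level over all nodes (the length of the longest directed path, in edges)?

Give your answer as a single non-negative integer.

Op 1: add_edge(B, C). Edges now: 1
Op 2: add_edge(B, A). Edges now: 2
Op 3: add_edge(A, C). Edges now: 3
Op 4: add_edge(D, C). Edges now: 4
Compute levels (Kahn BFS):
  sources (in-degree 0): B, D
  process B: level=0
    B->A: in-degree(A)=0, level(A)=1, enqueue
    B->C: in-degree(C)=2, level(C)>=1
  process D: level=0
    D->C: in-degree(C)=1, level(C)>=1
  process A: level=1
    A->C: in-degree(C)=0, level(C)=2, enqueue
  process C: level=2
All levels: A:1, B:0, C:2, D:0
max level = 2

Answer: 2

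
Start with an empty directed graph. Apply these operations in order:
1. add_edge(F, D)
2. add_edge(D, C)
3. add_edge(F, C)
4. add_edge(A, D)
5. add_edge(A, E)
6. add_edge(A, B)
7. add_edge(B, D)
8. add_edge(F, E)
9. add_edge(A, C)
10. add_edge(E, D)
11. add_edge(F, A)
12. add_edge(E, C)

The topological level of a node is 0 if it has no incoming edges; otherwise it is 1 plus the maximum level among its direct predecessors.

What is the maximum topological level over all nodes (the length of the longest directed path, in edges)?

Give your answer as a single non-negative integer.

Op 1: add_edge(F, D). Edges now: 1
Op 2: add_edge(D, C). Edges now: 2
Op 3: add_edge(F, C). Edges now: 3
Op 4: add_edge(A, D). Edges now: 4
Op 5: add_edge(A, E). Edges now: 5
Op 6: add_edge(A, B). Edges now: 6
Op 7: add_edge(B, D). Edges now: 7
Op 8: add_edge(F, E). Edges now: 8
Op 9: add_edge(A, C). Edges now: 9
Op 10: add_edge(E, D). Edges now: 10
Op 11: add_edge(F, A). Edges now: 11
Op 12: add_edge(E, C). Edges now: 12
Compute levels (Kahn BFS):
  sources (in-degree 0): F
  process F: level=0
    F->A: in-degree(A)=0, level(A)=1, enqueue
    F->C: in-degree(C)=3, level(C)>=1
    F->D: in-degree(D)=3, level(D)>=1
    F->E: in-degree(E)=1, level(E)>=1
  process A: level=1
    A->B: in-degree(B)=0, level(B)=2, enqueue
    A->C: in-degree(C)=2, level(C)>=2
    A->D: in-degree(D)=2, level(D)>=2
    A->E: in-degree(E)=0, level(E)=2, enqueue
  process B: level=2
    B->D: in-degree(D)=1, level(D)>=3
  process E: level=2
    E->C: in-degree(C)=1, level(C)>=3
    E->D: in-degree(D)=0, level(D)=3, enqueue
  process D: level=3
    D->C: in-degree(C)=0, level(C)=4, enqueue
  process C: level=4
All levels: A:1, B:2, C:4, D:3, E:2, F:0
max level = 4

Answer: 4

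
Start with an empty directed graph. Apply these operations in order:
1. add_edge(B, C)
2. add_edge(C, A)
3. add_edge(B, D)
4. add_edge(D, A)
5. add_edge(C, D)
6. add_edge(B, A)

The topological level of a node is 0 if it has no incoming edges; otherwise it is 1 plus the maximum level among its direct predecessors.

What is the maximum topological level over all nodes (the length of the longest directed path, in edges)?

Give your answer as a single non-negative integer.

Op 1: add_edge(B, C). Edges now: 1
Op 2: add_edge(C, A). Edges now: 2
Op 3: add_edge(B, D). Edges now: 3
Op 4: add_edge(D, A). Edges now: 4
Op 5: add_edge(C, D). Edges now: 5
Op 6: add_edge(B, A). Edges now: 6
Compute levels (Kahn BFS):
  sources (in-degree 0): B
  process B: level=0
    B->A: in-degree(A)=2, level(A)>=1
    B->C: in-degree(C)=0, level(C)=1, enqueue
    B->D: in-degree(D)=1, level(D)>=1
  process C: level=1
    C->A: in-degree(A)=1, level(A)>=2
    C->D: in-degree(D)=0, level(D)=2, enqueue
  process D: level=2
    D->A: in-degree(A)=0, level(A)=3, enqueue
  process A: level=3
All levels: A:3, B:0, C:1, D:2
max level = 3

Answer: 3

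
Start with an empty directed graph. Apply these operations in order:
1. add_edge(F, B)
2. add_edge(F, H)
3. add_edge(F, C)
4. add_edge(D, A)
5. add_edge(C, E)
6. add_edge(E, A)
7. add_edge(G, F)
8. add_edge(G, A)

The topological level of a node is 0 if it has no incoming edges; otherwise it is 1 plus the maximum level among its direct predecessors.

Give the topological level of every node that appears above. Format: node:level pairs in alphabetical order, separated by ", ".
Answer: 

Answer: A:4, B:2, C:2, D:0, E:3, F:1, G:0, H:2

Derivation:
Op 1: add_edge(F, B). Edges now: 1
Op 2: add_edge(F, H). Edges now: 2
Op 3: add_edge(F, C). Edges now: 3
Op 4: add_edge(D, A). Edges now: 4
Op 5: add_edge(C, E). Edges now: 5
Op 6: add_edge(E, A). Edges now: 6
Op 7: add_edge(G, F). Edges now: 7
Op 8: add_edge(G, A). Edges now: 8
Compute levels (Kahn BFS):
  sources (in-degree 0): D, G
  process D: level=0
    D->A: in-degree(A)=2, level(A)>=1
  process G: level=0
    G->A: in-degree(A)=1, level(A)>=1
    G->F: in-degree(F)=0, level(F)=1, enqueue
  process F: level=1
    F->B: in-degree(B)=0, level(B)=2, enqueue
    F->C: in-degree(C)=0, level(C)=2, enqueue
    F->H: in-degree(H)=0, level(H)=2, enqueue
  process B: level=2
  process C: level=2
    C->E: in-degree(E)=0, level(E)=3, enqueue
  process H: level=2
  process E: level=3
    E->A: in-degree(A)=0, level(A)=4, enqueue
  process A: level=4
All levels: A:4, B:2, C:2, D:0, E:3, F:1, G:0, H:2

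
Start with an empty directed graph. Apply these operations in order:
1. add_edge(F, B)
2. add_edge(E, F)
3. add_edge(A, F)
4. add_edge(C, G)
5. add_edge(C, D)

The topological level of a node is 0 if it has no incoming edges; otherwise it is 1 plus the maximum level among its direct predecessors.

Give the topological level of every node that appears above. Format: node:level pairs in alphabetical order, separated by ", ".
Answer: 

Op 1: add_edge(F, B). Edges now: 1
Op 2: add_edge(E, F). Edges now: 2
Op 3: add_edge(A, F). Edges now: 3
Op 4: add_edge(C, G). Edges now: 4
Op 5: add_edge(C, D). Edges now: 5
Compute levels (Kahn BFS):
  sources (in-degree 0): A, C, E
  process A: level=0
    A->F: in-degree(F)=1, level(F)>=1
  process C: level=0
    C->D: in-degree(D)=0, level(D)=1, enqueue
    C->G: in-degree(G)=0, level(G)=1, enqueue
  process E: level=0
    E->F: in-degree(F)=0, level(F)=1, enqueue
  process D: level=1
  process G: level=1
  process F: level=1
    F->B: in-degree(B)=0, level(B)=2, enqueue
  process B: level=2
All levels: A:0, B:2, C:0, D:1, E:0, F:1, G:1

Answer: A:0, B:2, C:0, D:1, E:0, F:1, G:1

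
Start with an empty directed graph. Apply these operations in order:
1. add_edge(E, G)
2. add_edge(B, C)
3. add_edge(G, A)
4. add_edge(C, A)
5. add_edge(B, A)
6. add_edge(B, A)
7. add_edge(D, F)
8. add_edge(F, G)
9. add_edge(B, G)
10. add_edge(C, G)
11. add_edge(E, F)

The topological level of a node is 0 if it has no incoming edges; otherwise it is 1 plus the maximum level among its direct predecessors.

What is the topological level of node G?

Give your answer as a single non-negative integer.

Op 1: add_edge(E, G). Edges now: 1
Op 2: add_edge(B, C). Edges now: 2
Op 3: add_edge(G, A). Edges now: 3
Op 4: add_edge(C, A). Edges now: 4
Op 5: add_edge(B, A). Edges now: 5
Op 6: add_edge(B, A) (duplicate, no change). Edges now: 5
Op 7: add_edge(D, F). Edges now: 6
Op 8: add_edge(F, G). Edges now: 7
Op 9: add_edge(B, G). Edges now: 8
Op 10: add_edge(C, G). Edges now: 9
Op 11: add_edge(E, F). Edges now: 10
Compute levels (Kahn BFS):
  sources (in-degree 0): B, D, E
  process B: level=0
    B->A: in-degree(A)=2, level(A)>=1
    B->C: in-degree(C)=0, level(C)=1, enqueue
    B->G: in-degree(G)=3, level(G)>=1
  process D: level=0
    D->F: in-degree(F)=1, level(F)>=1
  process E: level=0
    E->F: in-degree(F)=0, level(F)=1, enqueue
    E->G: in-degree(G)=2, level(G)>=1
  process C: level=1
    C->A: in-degree(A)=1, level(A)>=2
    C->G: in-degree(G)=1, level(G)>=2
  process F: level=1
    F->G: in-degree(G)=0, level(G)=2, enqueue
  process G: level=2
    G->A: in-degree(A)=0, level(A)=3, enqueue
  process A: level=3
All levels: A:3, B:0, C:1, D:0, E:0, F:1, G:2
level(G) = 2

Answer: 2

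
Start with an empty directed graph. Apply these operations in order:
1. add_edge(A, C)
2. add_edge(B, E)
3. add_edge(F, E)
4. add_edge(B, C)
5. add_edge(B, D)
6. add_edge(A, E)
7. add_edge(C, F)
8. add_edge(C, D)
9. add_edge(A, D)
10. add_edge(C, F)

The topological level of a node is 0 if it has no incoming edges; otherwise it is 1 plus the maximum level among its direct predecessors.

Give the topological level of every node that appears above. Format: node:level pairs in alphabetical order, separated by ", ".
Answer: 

Op 1: add_edge(A, C). Edges now: 1
Op 2: add_edge(B, E). Edges now: 2
Op 3: add_edge(F, E). Edges now: 3
Op 4: add_edge(B, C). Edges now: 4
Op 5: add_edge(B, D). Edges now: 5
Op 6: add_edge(A, E). Edges now: 6
Op 7: add_edge(C, F). Edges now: 7
Op 8: add_edge(C, D). Edges now: 8
Op 9: add_edge(A, D). Edges now: 9
Op 10: add_edge(C, F) (duplicate, no change). Edges now: 9
Compute levels (Kahn BFS):
  sources (in-degree 0): A, B
  process A: level=0
    A->C: in-degree(C)=1, level(C)>=1
    A->D: in-degree(D)=2, level(D)>=1
    A->E: in-degree(E)=2, level(E)>=1
  process B: level=0
    B->C: in-degree(C)=0, level(C)=1, enqueue
    B->D: in-degree(D)=1, level(D)>=1
    B->E: in-degree(E)=1, level(E)>=1
  process C: level=1
    C->D: in-degree(D)=0, level(D)=2, enqueue
    C->F: in-degree(F)=0, level(F)=2, enqueue
  process D: level=2
  process F: level=2
    F->E: in-degree(E)=0, level(E)=3, enqueue
  process E: level=3
All levels: A:0, B:0, C:1, D:2, E:3, F:2

Answer: A:0, B:0, C:1, D:2, E:3, F:2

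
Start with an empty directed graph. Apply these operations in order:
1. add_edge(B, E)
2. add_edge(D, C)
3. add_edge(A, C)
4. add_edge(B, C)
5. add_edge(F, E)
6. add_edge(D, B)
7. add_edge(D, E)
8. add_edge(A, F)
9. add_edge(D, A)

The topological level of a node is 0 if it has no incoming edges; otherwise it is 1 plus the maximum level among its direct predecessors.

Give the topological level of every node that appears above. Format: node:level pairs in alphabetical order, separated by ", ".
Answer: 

Answer: A:1, B:1, C:2, D:0, E:3, F:2

Derivation:
Op 1: add_edge(B, E). Edges now: 1
Op 2: add_edge(D, C). Edges now: 2
Op 3: add_edge(A, C). Edges now: 3
Op 4: add_edge(B, C). Edges now: 4
Op 5: add_edge(F, E). Edges now: 5
Op 6: add_edge(D, B). Edges now: 6
Op 7: add_edge(D, E). Edges now: 7
Op 8: add_edge(A, F). Edges now: 8
Op 9: add_edge(D, A). Edges now: 9
Compute levels (Kahn BFS):
  sources (in-degree 0): D
  process D: level=0
    D->A: in-degree(A)=0, level(A)=1, enqueue
    D->B: in-degree(B)=0, level(B)=1, enqueue
    D->C: in-degree(C)=2, level(C)>=1
    D->E: in-degree(E)=2, level(E)>=1
  process A: level=1
    A->C: in-degree(C)=1, level(C)>=2
    A->F: in-degree(F)=0, level(F)=2, enqueue
  process B: level=1
    B->C: in-degree(C)=0, level(C)=2, enqueue
    B->E: in-degree(E)=1, level(E)>=2
  process F: level=2
    F->E: in-degree(E)=0, level(E)=3, enqueue
  process C: level=2
  process E: level=3
All levels: A:1, B:1, C:2, D:0, E:3, F:2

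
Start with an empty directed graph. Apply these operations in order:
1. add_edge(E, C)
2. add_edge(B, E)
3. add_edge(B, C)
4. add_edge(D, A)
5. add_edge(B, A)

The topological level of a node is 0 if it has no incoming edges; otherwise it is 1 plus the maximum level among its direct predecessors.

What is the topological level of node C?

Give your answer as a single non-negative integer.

Answer: 2

Derivation:
Op 1: add_edge(E, C). Edges now: 1
Op 2: add_edge(B, E). Edges now: 2
Op 3: add_edge(B, C). Edges now: 3
Op 4: add_edge(D, A). Edges now: 4
Op 5: add_edge(B, A). Edges now: 5
Compute levels (Kahn BFS):
  sources (in-degree 0): B, D
  process B: level=0
    B->A: in-degree(A)=1, level(A)>=1
    B->C: in-degree(C)=1, level(C)>=1
    B->E: in-degree(E)=0, level(E)=1, enqueue
  process D: level=0
    D->A: in-degree(A)=0, level(A)=1, enqueue
  process E: level=1
    E->C: in-degree(C)=0, level(C)=2, enqueue
  process A: level=1
  process C: level=2
All levels: A:1, B:0, C:2, D:0, E:1
level(C) = 2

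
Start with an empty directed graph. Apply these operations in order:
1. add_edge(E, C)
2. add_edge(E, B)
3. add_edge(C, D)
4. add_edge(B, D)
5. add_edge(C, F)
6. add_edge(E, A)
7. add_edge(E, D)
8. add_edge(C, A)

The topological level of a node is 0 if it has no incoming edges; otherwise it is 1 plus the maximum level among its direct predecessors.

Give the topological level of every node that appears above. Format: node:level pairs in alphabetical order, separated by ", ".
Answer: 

Answer: A:2, B:1, C:1, D:2, E:0, F:2

Derivation:
Op 1: add_edge(E, C). Edges now: 1
Op 2: add_edge(E, B). Edges now: 2
Op 3: add_edge(C, D). Edges now: 3
Op 4: add_edge(B, D). Edges now: 4
Op 5: add_edge(C, F). Edges now: 5
Op 6: add_edge(E, A). Edges now: 6
Op 7: add_edge(E, D). Edges now: 7
Op 8: add_edge(C, A). Edges now: 8
Compute levels (Kahn BFS):
  sources (in-degree 0): E
  process E: level=0
    E->A: in-degree(A)=1, level(A)>=1
    E->B: in-degree(B)=0, level(B)=1, enqueue
    E->C: in-degree(C)=0, level(C)=1, enqueue
    E->D: in-degree(D)=2, level(D)>=1
  process B: level=1
    B->D: in-degree(D)=1, level(D)>=2
  process C: level=1
    C->A: in-degree(A)=0, level(A)=2, enqueue
    C->D: in-degree(D)=0, level(D)=2, enqueue
    C->F: in-degree(F)=0, level(F)=2, enqueue
  process A: level=2
  process D: level=2
  process F: level=2
All levels: A:2, B:1, C:1, D:2, E:0, F:2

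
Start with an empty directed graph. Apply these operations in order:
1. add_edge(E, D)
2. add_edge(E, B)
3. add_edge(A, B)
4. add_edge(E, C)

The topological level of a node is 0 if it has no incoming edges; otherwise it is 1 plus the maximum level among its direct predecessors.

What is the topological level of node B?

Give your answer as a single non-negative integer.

Answer: 1

Derivation:
Op 1: add_edge(E, D). Edges now: 1
Op 2: add_edge(E, B). Edges now: 2
Op 3: add_edge(A, B). Edges now: 3
Op 4: add_edge(E, C). Edges now: 4
Compute levels (Kahn BFS):
  sources (in-degree 0): A, E
  process A: level=0
    A->B: in-degree(B)=1, level(B)>=1
  process E: level=0
    E->B: in-degree(B)=0, level(B)=1, enqueue
    E->C: in-degree(C)=0, level(C)=1, enqueue
    E->D: in-degree(D)=0, level(D)=1, enqueue
  process B: level=1
  process C: level=1
  process D: level=1
All levels: A:0, B:1, C:1, D:1, E:0
level(B) = 1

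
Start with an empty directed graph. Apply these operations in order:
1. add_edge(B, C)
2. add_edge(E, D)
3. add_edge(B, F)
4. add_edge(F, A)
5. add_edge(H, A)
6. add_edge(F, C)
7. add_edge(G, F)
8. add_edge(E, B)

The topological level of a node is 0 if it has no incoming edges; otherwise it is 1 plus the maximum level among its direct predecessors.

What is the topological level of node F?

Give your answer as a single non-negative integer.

Op 1: add_edge(B, C). Edges now: 1
Op 2: add_edge(E, D). Edges now: 2
Op 3: add_edge(B, F). Edges now: 3
Op 4: add_edge(F, A). Edges now: 4
Op 5: add_edge(H, A). Edges now: 5
Op 6: add_edge(F, C). Edges now: 6
Op 7: add_edge(G, F). Edges now: 7
Op 8: add_edge(E, B). Edges now: 8
Compute levels (Kahn BFS):
  sources (in-degree 0): E, G, H
  process E: level=0
    E->B: in-degree(B)=0, level(B)=1, enqueue
    E->D: in-degree(D)=0, level(D)=1, enqueue
  process G: level=0
    G->F: in-degree(F)=1, level(F)>=1
  process H: level=0
    H->A: in-degree(A)=1, level(A)>=1
  process B: level=1
    B->C: in-degree(C)=1, level(C)>=2
    B->F: in-degree(F)=0, level(F)=2, enqueue
  process D: level=1
  process F: level=2
    F->A: in-degree(A)=0, level(A)=3, enqueue
    F->C: in-degree(C)=0, level(C)=3, enqueue
  process A: level=3
  process C: level=3
All levels: A:3, B:1, C:3, D:1, E:0, F:2, G:0, H:0
level(F) = 2

Answer: 2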